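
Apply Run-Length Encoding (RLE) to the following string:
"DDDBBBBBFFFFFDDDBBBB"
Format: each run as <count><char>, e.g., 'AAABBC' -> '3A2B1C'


Scanning runs left to right:
  i=0: run of 'D' x 3 -> '3D'
  i=3: run of 'B' x 5 -> '5B'
  i=8: run of 'F' x 5 -> '5F'
  i=13: run of 'D' x 3 -> '3D'
  i=16: run of 'B' x 4 -> '4B'

RLE = 3D5B5F3D4B


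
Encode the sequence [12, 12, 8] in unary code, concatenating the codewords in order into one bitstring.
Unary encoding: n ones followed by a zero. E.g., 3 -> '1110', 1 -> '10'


Encode each number as n ones followed by a terminating 0:
  12 -> 1111111111110 (13 bits)
  12 -> 1111111111110 (13 bits)
  8 -> 111111110 (9 bits)
Total length = 13 + 13 + 9 = 35 bits.

Unary([12, 12, 8]) = 11111111111101111111111110111111110 (35 bits)


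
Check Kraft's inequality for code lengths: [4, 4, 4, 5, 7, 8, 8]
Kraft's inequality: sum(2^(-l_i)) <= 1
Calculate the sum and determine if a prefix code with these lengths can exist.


Sum = 2^(-4) + 2^(-4) + 2^(-4) + 2^(-5) + 2^(-7) + 2^(-8) + 2^(-8)
    = 0.0625 + 0.0625 + 0.0625 + 0.03125 + 0.0078125 + 0.00390625 + 0.00390625
    = 60/256 = 0.234375
Since 0.234375 <= 1, Kraft's inequality IS satisfied.
A prefix code with these lengths CAN exist.

Kraft sum = 0.234375. Satisfied.


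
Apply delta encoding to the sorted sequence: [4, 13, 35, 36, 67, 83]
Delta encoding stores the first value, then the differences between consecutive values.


First value: 4
Deltas:
  13 - 4 = 9
  35 - 13 = 22
  36 - 35 = 1
  67 - 36 = 31
  83 - 67 = 16


Delta encoded: [4, 9, 22, 1, 31, 16]


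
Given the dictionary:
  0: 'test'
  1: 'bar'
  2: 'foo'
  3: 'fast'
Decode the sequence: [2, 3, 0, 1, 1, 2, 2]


Look up each index in the dictionary:
  2 -> 'foo'
  3 -> 'fast'
  0 -> 'test'
  1 -> 'bar'
  1 -> 'bar'
  2 -> 'foo'
  2 -> 'foo'

Decoded: "foo fast test bar bar foo foo"


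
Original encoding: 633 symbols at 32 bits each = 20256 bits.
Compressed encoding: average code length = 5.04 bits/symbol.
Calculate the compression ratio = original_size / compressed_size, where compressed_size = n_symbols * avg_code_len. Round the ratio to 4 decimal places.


original_size = n_symbols * orig_bits = 633 * 32 = 20256 bits
compressed_size = n_symbols * avg_code_len = 633 * 5.04 = 3190.32 bits
ratio = original_size / compressed_size = 20256 / 3190.32 = 6.3492

Compression ratio = 6.3492


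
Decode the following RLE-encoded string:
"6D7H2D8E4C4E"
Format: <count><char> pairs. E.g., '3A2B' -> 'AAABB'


Expanding each <count><char> pair:
  6D -> 'DDDDDD'
  7H -> 'HHHHHHH'
  2D -> 'DD'
  8E -> 'EEEEEEEE'
  4C -> 'CCCC'
  4E -> 'EEEE'

Decoded = DDDDDDHHHHHHHDDEEEEEEEECCCCEEEE


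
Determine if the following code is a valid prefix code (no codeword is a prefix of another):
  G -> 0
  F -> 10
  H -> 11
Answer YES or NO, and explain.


Checking each pair (does one codeword prefix another?):
  G='0' vs F='10': no prefix
  G='0' vs H='11': no prefix
  F='10' vs G='0': no prefix
  F='10' vs H='11': no prefix
  H='11' vs G='0': no prefix
  H='11' vs F='10': no prefix
No violation found over all pairs.

YES -- this is a valid prefix code. No codeword is a prefix of any other codeword.


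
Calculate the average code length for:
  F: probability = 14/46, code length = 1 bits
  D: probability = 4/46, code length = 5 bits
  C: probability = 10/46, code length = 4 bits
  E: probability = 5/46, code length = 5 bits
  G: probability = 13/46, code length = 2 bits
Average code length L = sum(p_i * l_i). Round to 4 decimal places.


Weighted contributions p_i * l_i:
  F: (14/46) * 1 = 14/46
  D: (4/46) * 5 = 20/46
  C: (10/46) * 4 = 40/46
  E: (5/46) * 5 = 25/46
  G: (13/46) * 2 = 26/46
Sum = (14 + 20 + 40 + 25 + 26)/46 = 125/46

L = 125/46 = 2.7174 bits/symbol


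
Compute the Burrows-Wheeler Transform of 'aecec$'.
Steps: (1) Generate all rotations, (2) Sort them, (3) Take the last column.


Rotations (sorted):
  0: $aecec -> last char: c
  1: aecec$ -> last char: $
  2: c$aece -> last char: e
  3: cec$ae -> last char: e
  4: ec$aec -> last char: c
  5: ecec$a -> last char: a


BWT = c$eeca


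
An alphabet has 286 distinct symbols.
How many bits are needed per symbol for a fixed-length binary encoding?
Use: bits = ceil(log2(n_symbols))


log2(286) = 8.1599
Bracket: 2^8 = 256 < 286 <= 2^9 = 512
So ceil(log2(286)) = 9

bits = ceil(log2(286)) = ceil(8.1599) = 9 bits


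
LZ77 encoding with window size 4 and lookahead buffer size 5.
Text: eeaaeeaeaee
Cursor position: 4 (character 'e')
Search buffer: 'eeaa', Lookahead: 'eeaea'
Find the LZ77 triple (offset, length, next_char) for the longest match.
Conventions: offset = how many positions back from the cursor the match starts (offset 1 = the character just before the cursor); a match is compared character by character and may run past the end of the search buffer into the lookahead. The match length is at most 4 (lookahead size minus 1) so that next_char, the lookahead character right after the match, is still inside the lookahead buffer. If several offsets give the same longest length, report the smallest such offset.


Try each offset into the search buffer:
  offset=1 (pos 3, char 'a'): match length 0
  offset=2 (pos 2, char 'a'): match length 0
  offset=3 (pos 1, char 'e'): match length 1
  offset=4 (pos 0, char 'e'): match length 3
Longest match has length 3 at offset 4.
next_char = character at position 4 + 3 = 7 -> 'e'

Best match: offset=4, length=3 (matching 'eea' starting at position 0)
LZ77 triple: (4, 3, 'e')


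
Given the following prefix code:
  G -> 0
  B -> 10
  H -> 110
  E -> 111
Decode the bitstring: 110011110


Decoding step by step:
Bits 110 -> H
Bits 0 -> G
Bits 111 -> E
Bits 10 -> B


Decoded message: HGEB


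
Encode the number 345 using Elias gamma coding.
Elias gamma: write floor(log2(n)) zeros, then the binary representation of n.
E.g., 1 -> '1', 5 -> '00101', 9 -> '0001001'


num_bits = floor(log2(345)) + 1 = 9
leading_zeros = num_bits - 1 = 8
binary(345) = 101011001

Elias gamma(345) = '00000000' + '101011001' = 00000000101011001 (17 bits)


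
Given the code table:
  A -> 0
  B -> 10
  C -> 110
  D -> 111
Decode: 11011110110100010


Decoding:
110 -> C
111 -> D
10 -> B
110 -> C
10 -> B
0 -> A
0 -> A
10 -> B


Result: CDBCBAAB


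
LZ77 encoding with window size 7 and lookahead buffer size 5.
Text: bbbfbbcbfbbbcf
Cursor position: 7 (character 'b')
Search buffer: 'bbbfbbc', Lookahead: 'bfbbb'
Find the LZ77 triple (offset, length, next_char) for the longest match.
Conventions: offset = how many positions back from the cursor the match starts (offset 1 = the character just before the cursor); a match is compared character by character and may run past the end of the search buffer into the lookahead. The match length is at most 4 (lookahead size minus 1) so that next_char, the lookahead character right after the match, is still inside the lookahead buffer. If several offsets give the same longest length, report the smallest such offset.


Try each offset into the search buffer:
  offset=1 (pos 6, char 'c'): match length 0
  offset=2 (pos 5, char 'b'): match length 1
  offset=3 (pos 4, char 'b'): match length 1
  offset=4 (pos 3, char 'f'): match length 0
  offset=5 (pos 2, char 'b'): match length 4
  offset=6 (pos 1, char 'b'): match length 1
  offset=7 (pos 0, char 'b'): match length 1
Longest match has length 4 at offset 5.
next_char = character at position 7 + 4 = 11 -> 'b'

Best match: offset=5, length=4 (matching 'bfbb' starting at position 2)
LZ77 triple: (5, 4, 'b')


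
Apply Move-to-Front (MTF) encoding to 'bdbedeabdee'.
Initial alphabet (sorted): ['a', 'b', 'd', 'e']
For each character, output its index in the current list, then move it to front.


MTF encoding:
'b': index 1 in ['a', 'b', 'd', 'e'] -> ['b', 'a', 'd', 'e']
'd': index 2 in ['b', 'a', 'd', 'e'] -> ['d', 'b', 'a', 'e']
'b': index 1 in ['d', 'b', 'a', 'e'] -> ['b', 'd', 'a', 'e']
'e': index 3 in ['b', 'd', 'a', 'e'] -> ['e', 'b', 'd', 'a']
'd': index 2 in ['e', 'b', 'd', 'a'] -> ['d', 'e', 'b', 'a']
'e': index 1 in ['d', 'e', 'b', 'a'] -> ['e', 'd', 'b', 'a']
'a': index 3 in ['e', 'd', 'b', 'a'] -> ['a', 'e', 'd', 'b']
'b': index 3 in ['a', 'e', 'd', 'b'] -> ['b', 'a', 'e', 'd']
'd': index 3 in ['b', 'a', 'e', 'd'] -> ['d', 'b', 'a', 'e']
'e': index 3 in ['d', 'b', 'a', 'e'] -> ['e', 'd', 'b', 'a']
'e': index 0 in ['e', 'd', 'b', 'a'] -> ['e', 'd', 'b', 'a']


Output: [1, 2, 1, 3, 2, 1, 3, 3, 3, 3, 0]


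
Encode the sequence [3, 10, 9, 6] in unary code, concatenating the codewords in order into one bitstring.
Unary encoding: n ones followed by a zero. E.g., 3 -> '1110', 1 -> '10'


Encode each number as n ones followed by a terminating 0:
  3 -> 1110 (4 bits)
  10 -> 11111111110 (11 bits)
  9 -> 1111111110 (10 bits)
  6 -> 1111110 (7 bits)
Total length = 4 + 11 + 10 + 7 = 32 bits.

Unary([3, 10, 9, 6]) = 11101111111111011111111101111110 (32 bits)


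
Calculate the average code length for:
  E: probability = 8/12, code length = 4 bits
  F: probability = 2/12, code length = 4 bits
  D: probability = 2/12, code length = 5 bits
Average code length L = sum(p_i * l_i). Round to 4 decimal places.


Weighted contributions p_i * l_i:
  E: (8/12) * 4 = 32/12
  F: (2/12) * 4 = 8/12
  D: (2/12) * 5 = 10/12
Sum = (32 + 8 + 10)/12 = 50/12

L = 50/12 = 4.1667 bits/symbol


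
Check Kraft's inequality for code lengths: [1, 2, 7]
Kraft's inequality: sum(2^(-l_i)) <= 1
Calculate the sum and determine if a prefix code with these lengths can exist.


Sum = 2^(-1) + 2^(-2) + 2^(-7)
    = 0.5 + 0.25 + 0.0078125
    = 97/128 = 0.7578125
Since 0.7578125 <= 1, Kraft's inequality IS satisfied.
A prefix code with these lengths CAN exist.

Kraft sum = 0.7578125. Satisfied.


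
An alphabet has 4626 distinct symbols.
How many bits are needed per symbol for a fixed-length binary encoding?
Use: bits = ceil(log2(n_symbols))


log2(4626) = 12.1755
Bracket: 2^12 = 4096 < 4626 <= 2^13 = 8192
So ceil(log2(4626)) = 13

bits = ceil(log2(4626)) = ceil(12.1755) = 13 bits


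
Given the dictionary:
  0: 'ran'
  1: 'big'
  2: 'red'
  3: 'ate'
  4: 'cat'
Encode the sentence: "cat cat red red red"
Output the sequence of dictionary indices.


Look up each word in the dictionary:
  'cat' -> 4
  'cat' -> 4
  'red' -> 2
  'red' -> 2
  'red' -> 2

Encoded: [4, 4, 2, 2, 2]


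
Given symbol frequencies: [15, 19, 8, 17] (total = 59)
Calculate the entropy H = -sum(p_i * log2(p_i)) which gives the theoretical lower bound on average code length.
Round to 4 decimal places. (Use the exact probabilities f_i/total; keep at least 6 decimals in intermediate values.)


Per-symbol terms -p_i * log2(p_i) with p_i = f_i/59:
  p = 15/59 = 0.254237: log2(p) = -1.975752, -p*log2(p) = 0.502310
  p = 19/59 = 0.322034: log2(p) = -1.634716, -p*log2(p) = 0.526434
  p = 8/59 = 0.135593: log2(p) = -2.882643, -p*log2(p) = 0.390867
  p = 17/59 = 0.288136: log2(p) = -1.795180, -p*log2(p) = 0.517255
H = 0.502310 + 0.526434 + 0.390867 + 0.517255 = 1.936866

H = 1.9369 bits/symbol


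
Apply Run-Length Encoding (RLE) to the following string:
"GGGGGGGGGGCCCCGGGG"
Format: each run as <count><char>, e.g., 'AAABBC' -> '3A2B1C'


Scanning runs left to right:
  i=0: run of 'G' x 10 -> '10G'
  i=10: run of 'C' x 4 -> '4C'
  i=14: run of 'G' x 4 -> '4G'

RLE = 10G4C4G


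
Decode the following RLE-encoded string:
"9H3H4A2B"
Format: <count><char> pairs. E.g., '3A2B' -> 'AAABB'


Expanding each <count><char> pair:
  9H -> 'HHHHHHHHH'
  3H -> 'HHH'
  4A -> 'AAAA'
  2B -> 'BB'

Decoded = HHHHHHHHHHHHAAAABB


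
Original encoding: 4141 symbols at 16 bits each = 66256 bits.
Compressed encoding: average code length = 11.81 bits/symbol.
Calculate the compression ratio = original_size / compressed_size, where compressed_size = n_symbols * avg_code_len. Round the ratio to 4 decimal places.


original_size = n_symbols * orig_bits = 4141 * 16 = 66256 bits
compressed_size = n_symbols * avg_code_len = 4141 * 11.81 = 48905.21 bits
ratio = original_size / compressed_size = 66256 / 48905.21 = 1.3548

Compression ratio = 1.3548


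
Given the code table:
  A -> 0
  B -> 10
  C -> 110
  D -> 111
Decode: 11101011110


Decoding:
111 -> D
0 -> A
10 -> B
111 -> D
10 -> B


Result: DABDB


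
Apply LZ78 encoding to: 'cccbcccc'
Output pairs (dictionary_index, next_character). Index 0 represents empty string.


LZ78 encoding steps:
Dictionary: {0: ''}
Step 1: w='' (idx 0), next='c' -> output (0, 'c'), add 'c' as idx 1
Step 2: w='c' (idx 1), next='c' -> output (1, 'c'), add 'cc' as idx 2
Step 3: w='' (idx 0), next='b' -> output (0, 'b'), add 'b' as idx 3
Step 4: w='cc' (idx 2), next='c' -> output (2, 'c'), add 'ccc' as idx 4
Step 5: w='c' (idx 1), end of input -> output (1, '')


Encoded: [(0, 'c'), (1, 'c'), (0, 'b'), (2, 'c'), (1, '')]


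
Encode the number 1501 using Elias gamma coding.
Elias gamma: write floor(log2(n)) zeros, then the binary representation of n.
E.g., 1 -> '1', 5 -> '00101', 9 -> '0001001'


num_bits = floor(log2(1501)) + 1 = 11
leading_zeros = num_bits - 1 = 10
binary(1501) = 10111011101

Elias gamma(1501) = '0000000000' + '10111011101' = 000000000010111011101 (21 bits)


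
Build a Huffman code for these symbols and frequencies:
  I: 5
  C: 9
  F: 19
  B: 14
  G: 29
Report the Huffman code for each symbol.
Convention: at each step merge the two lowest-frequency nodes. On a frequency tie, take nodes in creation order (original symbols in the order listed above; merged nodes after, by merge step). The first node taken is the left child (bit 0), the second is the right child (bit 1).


Huffman tree construction:
Step 1: Merge I(5) + C(9) = 14
Step 2: Merge B(14) + (I+C)(14) = 28
Step 3: Merge F(19) + (B+(I+C))(28) = 47
Step 4: Merge G(29) + (F+(B+(I+C)))(47) = 76
Read each symbol's code off the tree from the root (left child = 0, right child = 1).

Codes:
  I: 1110 (length 4)
  C: 1111 (length 4)
  F: 10 (length 2)
  B: 110 (length 3)
  G: 0 (length 1)
Average code length: 165/76 = 2.1711 bits/symbol


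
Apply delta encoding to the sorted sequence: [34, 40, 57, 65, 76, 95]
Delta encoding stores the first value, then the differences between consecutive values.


First value: 34
Deltas:
  40 - 34 = 6
  57 - 40 = 17
  65 - 57 = 8
  76 - 65 = 11
  95 - 76 = 19


Delta encoded: [34, 6, 17, 8, 11, 19]


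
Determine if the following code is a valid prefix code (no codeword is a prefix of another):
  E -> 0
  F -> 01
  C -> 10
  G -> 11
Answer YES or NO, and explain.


Checking each pair (does one codeword prefix another?):
  E='0' vs F='01': prefix -- VIOLATION

NO -- this is NOT a valid prefix code. E (0) is a prefix of F (01).


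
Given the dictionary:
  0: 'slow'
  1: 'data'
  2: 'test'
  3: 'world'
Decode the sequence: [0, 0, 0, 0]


Look up each index in the dictionary:
  0 -> 'slow'
  0 -> 'slow'
  0 -> 'slow'
  0 -> 'slow'

Decoded: "slow slow slow slow"


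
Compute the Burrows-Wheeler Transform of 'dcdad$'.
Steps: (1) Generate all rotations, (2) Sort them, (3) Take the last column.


Rotations (sorted):
  0: $dcdad -> last char: d
  1: ad$dcd -> last char: d
  2: cdad$d -> last char: d
  3: d$dcda -> last char: a
  4: dad$dc -> last char: c
  5: dcdad$ -> last char: $


BWT = dddac$


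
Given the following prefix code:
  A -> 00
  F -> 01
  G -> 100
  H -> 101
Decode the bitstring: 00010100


Decoding step by step:
Bits 00 -> A
Bits 01 -> F
Bits 01 -> F
Bits 00 -> A


Decoded message: AFFA


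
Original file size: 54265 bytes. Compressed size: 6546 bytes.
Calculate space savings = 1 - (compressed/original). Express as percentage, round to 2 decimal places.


ratio = compressed/original = 6546/54265 = 0.12063
savings = 1 - ratio = 1 - 0.12063 = 0.87937
as a percentage: 0.87937 * 100 = 87.94%

Space savings = 1 - 6546/54265 = 87.94%


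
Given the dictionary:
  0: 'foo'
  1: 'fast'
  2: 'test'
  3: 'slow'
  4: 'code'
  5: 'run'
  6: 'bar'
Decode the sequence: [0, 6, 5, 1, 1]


Look up each index in the dictionary:
  0 -> 'foo'
  6 -> 'bar'
  5 -> 'run'
  1 -> 'fast'
  1 -> 'fast'

Decoded: "foo bar run fast fast"


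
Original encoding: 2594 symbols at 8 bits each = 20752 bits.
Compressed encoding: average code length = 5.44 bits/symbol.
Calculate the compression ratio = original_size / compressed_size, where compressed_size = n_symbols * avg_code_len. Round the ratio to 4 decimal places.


original_size = n_symbols * orig_bits = 2594 * 8 = 20752 bits
compressed_size = n_symbols * avg_code_len = 2594 * 5.44 = 14111.36 bits
ratio = original_size / compressed_size = 20752 / 14111.36 = 1.4706

Compression ratio = 1.4706


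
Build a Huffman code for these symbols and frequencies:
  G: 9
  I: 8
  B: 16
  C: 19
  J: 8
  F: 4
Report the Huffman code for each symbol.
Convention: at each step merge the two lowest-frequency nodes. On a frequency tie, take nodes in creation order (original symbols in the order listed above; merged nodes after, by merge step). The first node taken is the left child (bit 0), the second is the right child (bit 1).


Huffman tree construction:
Step 1: Merge F(4) + I(8) = 12
Step 2: Merge J(8) + G(9) = 17
Step 3: Merge (F+I)(12) + B(16) = 28
Step 4: Merge (J+G)(17) + C(19) = 36
Step 5: Merge ((F+I)+B)(28) + ((J+G)+C)(36) = 64
Read each symbol's code off the tree from the root (left child = 0, right child = 1).

Codes:
  G: 101 (length 3)
  I: 001 (length 3)
  B: 01 (length 2)
  C: 11 (length 2)
  J: 100 (length 3)
  F: 000 (length 3)
Average code length: 157/64 = 2.4531 bits/symbol


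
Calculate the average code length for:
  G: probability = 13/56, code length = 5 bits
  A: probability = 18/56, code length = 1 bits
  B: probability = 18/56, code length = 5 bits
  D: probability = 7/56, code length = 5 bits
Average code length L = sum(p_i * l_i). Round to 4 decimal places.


Weighted contributions p_i * l_i:
  G: (13/56) * 5 = 65/56
  A: (18/56) * 1 = 18/56
  B: (18/56) * 5 = 90/56
  D: (7/56) * 5 = 35/56
Sum = (65 + 18 + 90 + 35)/56 = 208/56

L = 208/56 = 3.7143 bits/symbol


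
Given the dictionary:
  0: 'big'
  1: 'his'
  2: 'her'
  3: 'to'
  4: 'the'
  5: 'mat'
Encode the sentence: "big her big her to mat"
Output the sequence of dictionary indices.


Look up each word in the dictionary:
  'big' -> 0
  'her' -> 2
  'big' -> 0
  'her' -> 2
  'to' -> 3
  'mat' -> 5

Encoded: [0, 2, 0, 2, 3, 5]


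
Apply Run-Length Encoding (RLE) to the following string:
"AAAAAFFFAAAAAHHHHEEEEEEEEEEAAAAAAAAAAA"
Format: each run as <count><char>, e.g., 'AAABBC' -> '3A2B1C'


Scanning runs left to right:
  i=0: run of 'A' x 5 -> '5A'
  i=5: run of 'F' x 3 -> '3F'
  i=8: run of 'A' x 5 -> '5A'
  i=13: run of 'H' x 4 -> '4H'
  i=17: run of 'E' x 10 -> '10E'
  i=27: run of 'A' x 11 -> '11A'

RLE = 5A3F5A4H10E11A


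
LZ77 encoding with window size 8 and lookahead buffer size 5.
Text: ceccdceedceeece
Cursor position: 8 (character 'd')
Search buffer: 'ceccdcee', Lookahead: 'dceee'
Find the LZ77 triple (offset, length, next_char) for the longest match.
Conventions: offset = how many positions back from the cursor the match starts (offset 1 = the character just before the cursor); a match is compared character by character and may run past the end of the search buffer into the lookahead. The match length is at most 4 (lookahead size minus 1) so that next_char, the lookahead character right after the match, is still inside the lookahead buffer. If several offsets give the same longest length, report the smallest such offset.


Try each offset into the search buffer:
  offset=1 (pos 7, char 'e'): match length 0
  offset=2 (pos 6, char 'e'): match length 0
  offset=3 (pos 5, char 'c'): match length 0
  offset=4 (pos 4, char 'd'): match length 4
  offset=5 (pos 3, char 'c'): match length 0
  offset=6 (pos 2, char 'c'): match length 0
  offset=7 (pos 1, char 'e'): match length 0
  offset=8 (pos 0, char 'c'): match length 0
Longest match has length 4 at offset 4.
next_char = character at position 8 + 4 = 12 -> 'e'

Best match: offset=4, length=4 (matching 'dcee' starting at position 4)
LZ77 triple: (4, 4, 'e')


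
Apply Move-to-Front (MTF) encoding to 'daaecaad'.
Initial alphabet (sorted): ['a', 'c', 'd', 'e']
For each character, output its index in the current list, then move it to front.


MTF encoding:
'd': index 2 in ['a', 'c', 'd', 'e'] -> ['d', 'a', 'c', 'e']
'a': index 1 in ['d', 'a', 'c', 'e'] -> ['a', 'd', 'c', 'e']
'a': index 0 in ['a', 'd', 'c', 'e'] -> ['a', 'd', 'c', 'e']
'e': index 3 in ['a', 'd', 'c', 'e'] -> ['e', 'a', 'd', 'c']
'c': index 3 in ['e', 'a', 'd', 'c'] -> ['c', 'e', 'a', 'd']
'a': index 2 in ['c', 'e', 'a', 'd'] -> ['a', 'c', 'e', 'd']
'a': index 0 in ['a', 'c', 'e', 'd'] -> ['a', 'c', 'e', 'd']
'd': index 3 in ['a', 'c', 'e', 'd'] -> ['d', 'a', 'c', 'e']


Output: [2, 1, 0, 3, 3, 2, 0, 3]


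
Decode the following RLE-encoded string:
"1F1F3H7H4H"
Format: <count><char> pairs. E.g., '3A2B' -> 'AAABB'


Expanding each <count><char> pair:
  1F -> 'F'
  1F -> 'F'
  3H -> 'HHH'
  7H -> 'HHHHHHH'
  4H -> 'HHHH'

Decoded = FFHHHHHHHHHHHHHH


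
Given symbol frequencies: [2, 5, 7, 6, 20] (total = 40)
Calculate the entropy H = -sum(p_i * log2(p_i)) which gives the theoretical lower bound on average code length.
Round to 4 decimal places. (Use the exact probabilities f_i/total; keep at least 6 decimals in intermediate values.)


Per-symbol terms -p_i * log2(p_i) with p_i = f_i/40:
  p = 2/40 = 0.050000: log2(p) = -4.321928, -p*log2(p) = 0.216096
  p = 5/40 = 0.125000: log2(p) = -3.000000, -p*log2(p) = 0.375000
  p = 7/40 = 0.175000: log2(p) = -2.514573, -p*log2(p) = 0.440050
  p = 6/40 = 0.150000: log2(p) = -2.736966, -p*log2(p) = 0.410545
  p = 20/40 = 0.500000: log2(p) = -1.000000, -p*log2(p) = 0.500000
H = 0.216096 + 0.375000 + 0.440050 + 0.410545 + 0.500000 = 1.941691

H = 1.9417 bits/symbol


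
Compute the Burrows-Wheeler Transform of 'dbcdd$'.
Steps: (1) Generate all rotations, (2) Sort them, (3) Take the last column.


Rotations (sorted):
  0: $dbcdd -> last char: d
  1: bcdd$d -> last char: d
  2: cdd$db -> last char: b
  3: d$dbcd -> last char: d
  4: dbcdd$ -> last char: $
  5: dd$dbc -> last char: c


BWT = ddbd$c


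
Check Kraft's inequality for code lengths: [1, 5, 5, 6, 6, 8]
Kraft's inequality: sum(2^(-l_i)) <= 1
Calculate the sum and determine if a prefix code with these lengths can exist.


Sum = 2^(-1) + 2^(-5) + 2^(-5) + 2^(-6) + 2^(-6) + 2^(-8)
    = 0.5 + 0.03125 + 0.03125 + 0.015625 + 0.015625 + 0.00390625
    = 153/256 = 0.59765625
Since 0.59765625 <= 1, Kraft's inequality IS satisfied.
A prefix code with these lengths CAN exist.

Kraft sum = 0.59765625. Satisfied.


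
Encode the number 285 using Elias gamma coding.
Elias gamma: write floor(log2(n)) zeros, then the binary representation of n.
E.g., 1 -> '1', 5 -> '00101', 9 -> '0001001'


num_bits = floor(log2(285)) + 1 = 9
leading_zeros = num_bits - 1 = 8
binary(285) = 100011101

Elias gamma(285) = '00000000' + '100011101' = 00000000100011101 (17 bits)


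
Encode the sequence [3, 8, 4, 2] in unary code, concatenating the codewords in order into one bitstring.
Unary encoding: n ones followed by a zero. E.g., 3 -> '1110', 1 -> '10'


Encode each number as n ones followed by a terminating 0:
  3 -> 1110 (4 bits)
  8 -> 111111110 (9 bits)
  4 -> 11110 (5 bits)
  2 -> 110 (3 bits)
Total length = 4 + 9 + 5 + 3 = 21 bits.

Unary([3, 8, 4, 2]) = 111011111111011110110 (21 bits)


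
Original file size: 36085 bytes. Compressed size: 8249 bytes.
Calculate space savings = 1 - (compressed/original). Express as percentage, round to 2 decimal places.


ratio = compressed/original = 8249/36085 = 0.228599
savings = 1 - ratio = 1 - 0.228599 = 0.771401
as a percentage: 0.771401 * 100 = 77.14%

Space savings = 1 - 8249/36085 = 77.14%


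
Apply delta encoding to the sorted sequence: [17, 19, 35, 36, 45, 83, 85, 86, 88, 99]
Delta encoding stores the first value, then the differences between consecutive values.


First value: 17
Deltas:
  19 - 17 = 2
  35 - 19 = 16
  36 - 35 = 1
  45 - 36 = 9
  83 - 45 = 38
  85 - 83 = 2
  86 - 85 = 1
  88 - 86 = 2
  99 - 88 = 11


Delta encoded: [17, 2, 16, 1, 9, 38, 2, 1, 2, 11]


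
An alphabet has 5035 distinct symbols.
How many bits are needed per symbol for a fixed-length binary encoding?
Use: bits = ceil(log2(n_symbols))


log2(5035) = 12.2978
Bracket: 2^12 = 4096 < 5035 <= 2^13 = 8192
So ceil(log2(5035)) = 13

bits = ceil(log2(5035)) = ceil(12.2978) = 13 bits


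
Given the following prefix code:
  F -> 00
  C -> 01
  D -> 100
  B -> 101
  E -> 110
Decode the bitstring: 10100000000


Decoding step by step:
Bits 101 -> B
Bits 00 -> F
Bits 00 -> F
Bits 00 -> F
Bits 00 -> F


Decoded message: BFFFF


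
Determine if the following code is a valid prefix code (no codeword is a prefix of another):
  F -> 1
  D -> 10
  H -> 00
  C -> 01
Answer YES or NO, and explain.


Checking each pair (does one codeword prefix another?):
  F='1' vs D='10': prefix -- VIOLATION

NO -- this is NOT a valid prefix code. F (1) is a prefix of D (10).


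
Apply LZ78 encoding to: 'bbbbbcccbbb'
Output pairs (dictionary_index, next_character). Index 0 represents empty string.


LZ78 encoding steps:
Dictionary: {0: ''}
Step 1: w='' (idx 0), next='b' -> output (0, 'b'), add 'b' as idx 1
Step 2: w='b' (idx 1), next='b' -> output (1, 'b'), add 'bb' as idx 2
Step 3: w='bb' (idx 2), next='c' -> output (2, 'c'), add 'bbc' as idx 3
Step 4: w='' (idx 0), next='c' -> output (0, 'c'), add 'c' as idx 4
Step 5: w='c' (idx 4), next='b' -> output (4, 'b'), add 'cb' as idx 5
Step 6: w='bb' (idx 2), end of input -> output (2, '')


Encoded: [(0, 'b'), (1, 'b'), (2, 'c'), (0, 'c'), (4, 'b'), (2, '')]


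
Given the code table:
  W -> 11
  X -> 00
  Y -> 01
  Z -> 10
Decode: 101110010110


Decoding:
10 -> Z
11 -> W
10 -> Z
01 -> Y
01 -> Y
10 -> Z


Result: ZWZYYZ


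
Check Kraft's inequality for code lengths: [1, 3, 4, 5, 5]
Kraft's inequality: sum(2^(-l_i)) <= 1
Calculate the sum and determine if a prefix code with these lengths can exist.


Sum = 2^(-1) + 2^(-3) + 2^(-4) + 2^(-5) + 2^(-5)
    = 0.5 + 0.125 + 0.0625 + 0.03125 + 0.03125
    = 24/32 = 0.75
Since 0.75 <= 1, Kraft's inequality IS satisfied.
A prefix code with these lengths CAN exist.

Kraft sum = 0.75. Satisfied.


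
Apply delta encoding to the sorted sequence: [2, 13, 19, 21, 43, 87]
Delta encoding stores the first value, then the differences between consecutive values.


First value: 2
Deltas:
  13 - 2 = 11
  19 - 13 = 6
  21 - 19 = 2
  43 - 21 = 22
  87 - 43 = 44


Delta encoded: [2, 11, 6, 2, 22, 44]


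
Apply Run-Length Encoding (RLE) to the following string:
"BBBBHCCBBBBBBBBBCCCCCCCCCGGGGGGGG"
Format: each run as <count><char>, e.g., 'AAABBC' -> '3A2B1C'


Scanning runs left to right:
  i=0: run of 'B' x 4 -> '4B'
  i=4: run of 'H' x 1 -> '1H'
  i=5: run of 'C' x 2 -> '2C'
  i=7: run of 'B' x 9 -> '9B'
  i=16: run of 'C' x 9 -> '9C'
  i=25: run of 'G' x 8 -> '8G'

RLE = 4B1H2C9B9C8G


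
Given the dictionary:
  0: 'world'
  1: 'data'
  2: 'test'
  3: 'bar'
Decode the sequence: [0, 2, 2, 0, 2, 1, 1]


Look up each index in the dictionary:
  0 -> 'world'
  2 -> 'test'
  2 -> 'test'
  0 -> 'world'
  2 -> 'test'
  1 -> 'data'
  1 -> 'data'

Decoded: "world test test world test data data"


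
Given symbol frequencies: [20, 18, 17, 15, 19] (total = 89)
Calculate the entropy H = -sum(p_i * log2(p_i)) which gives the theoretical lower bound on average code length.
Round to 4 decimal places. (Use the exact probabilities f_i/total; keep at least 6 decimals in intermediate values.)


Per-symbol terms -p_i * log2(p_i) with p_i = f_i/89:
  p = 20/89 = 0.224719: log2(p) = -2.153805, -p*log2(p) = 0.484001
  p = 18/89 = 0.202247: log2(p) = -2.305808, -p*log2(p) = 0.466343
  p = 17/89 = 0.191011: log2(p) = -2.388271, -p*log2(p) = 0.456187
  p = 15/89 = 0.168539: log2(p) = -2.568843, -p*log2(p) = 0.432951
  p = 19/89 = 0.213483: log2(p) = -2.227806, -p*log2(p) = 0.475599
H = 0.484001 + 0.466343 + 0.456187 + 0.432951 + 0.475599 = 2.315081

H = 2.3151 bits/symbol


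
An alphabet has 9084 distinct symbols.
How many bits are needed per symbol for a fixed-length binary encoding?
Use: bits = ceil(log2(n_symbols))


log2(9084) = 13.1491
Bracket: 2^13 = 8192 < 9084 <= 2^14 = 16384
So ceil(log2(9084)) = 14

bits = ceil(log2(9084)) = ceil(13.1491) = 14 bits


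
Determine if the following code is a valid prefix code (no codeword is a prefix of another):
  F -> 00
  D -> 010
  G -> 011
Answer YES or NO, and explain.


Checking each pair (does one codeword prefix another?):
  F='00' vs D='010': no prefix
  F='00' vs G='011': no prefix
  D='010' vs F='00': no prefix
  D='010' vs G='011': no prefix
  G='011' vs F='00': no prefix
  G='011' vs D='010': no prefix
No violation found over all pairs.

YES -- this is a valid prefix code. No codeword is a prefix of any other codeword.


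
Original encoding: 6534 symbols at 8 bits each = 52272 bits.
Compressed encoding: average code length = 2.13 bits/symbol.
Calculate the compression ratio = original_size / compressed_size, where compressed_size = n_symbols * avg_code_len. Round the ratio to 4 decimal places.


original_size = n_symbols * orig_bits = 6534 * 8 = 52272 bits
compressed_size = n_symbols * avg_code_len = 6534 * 2.13 = 13917.42 bits
ratio = original_size / compressed_size = 52272 / 13917.42 = 3.7559

Compression ratio = 3.7559


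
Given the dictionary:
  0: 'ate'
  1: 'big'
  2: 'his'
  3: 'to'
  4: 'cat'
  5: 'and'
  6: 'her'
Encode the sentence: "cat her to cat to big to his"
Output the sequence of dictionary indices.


Look up each word in the dictionary:
  'cat' -> 4
  'her' -> 6
  'to' -> 3
  'cat' -> 4
  'to' -> 3
  'big' -> 1
  'to' -> 3
  'his' -> 2

Encoded: [4, 6, 3, 4, 3, 1, 3, 2]


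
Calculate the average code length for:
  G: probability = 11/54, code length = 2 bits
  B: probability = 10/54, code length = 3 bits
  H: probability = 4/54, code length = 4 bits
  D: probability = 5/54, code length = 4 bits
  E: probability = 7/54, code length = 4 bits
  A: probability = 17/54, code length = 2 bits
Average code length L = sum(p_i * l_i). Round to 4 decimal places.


Weighted contributions p_i * l_i:
  G: (11/54) * 2 = 22/54
  B: (10/54) * 3 = 30/54
  H: (4/54) * 4 = 16/54
  D: (5/54) * 4 = 20/54
  E: (7/54) * 4 = 28/54
  A: (17/54) * 2 = 34/54
Sum = (22 + 30 + 16 + 20 + 28 + 34)/54 = 150/54

L = 150/54 = 2.7778 bits/symbol


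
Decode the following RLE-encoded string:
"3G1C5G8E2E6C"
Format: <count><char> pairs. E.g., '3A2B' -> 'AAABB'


Expanding each <count><char> pair:
  3G -> 'GGG'
  1C -> 'C'
  5G -> 'GGGGG'
  8E -> 'EEEEEEEE'
  2E -> 'EE'
  6C -> 'CCCCCC'

Decoded = GGGCGGGGGEEEEEEEEEECCCCCC


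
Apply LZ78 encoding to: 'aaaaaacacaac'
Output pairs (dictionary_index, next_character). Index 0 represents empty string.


LZ78 encoding steps:
Dictionary: {0: ''}
Step 1: w='' (idx 0), next='a' -> output (0, 'a'), add 'a' as idx 1
Step 2: w='a' (idx 1), next='a' -> output (1, 'a'), add 'aa' as idx 2
Step 3: w='aa' (idx 2), next='a' -> output (2, 'a'), add 'aaa' as idx 3
Step 4: w='' (idx 0), next='c' -> output (0, 'c'), add 'c' as idx 4
Step 5: w='a' (idx 1), next='c' -> output (1, 'c'), add 'ac' as idx 5
Step 6: w='aa' (idx 2), next='c' -> output (2, 'c'), add 'aac' as idx 6


Encoded: [(0, 'a'), (1, 'a'), (2, 'a'), (0, 'c'), (1, 'c'), (2, 'c')]


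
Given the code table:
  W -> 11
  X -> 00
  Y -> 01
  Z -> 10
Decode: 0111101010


Decoding:
01 -> Y
11 -> W
10 -> Z
10 -> Z
10 -> Z


Result: YWZZZ


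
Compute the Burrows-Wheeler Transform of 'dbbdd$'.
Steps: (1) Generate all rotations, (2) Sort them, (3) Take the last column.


Rotations (sorted):
  0: $dbbdd -> last char: d
  1: bbdd$d -> last char: d
  2: bdd$db -> last char: b
  3: d$dbbd -> last char: d
  4: dbbdd$ -> last char: $
  5: dd$dbb -> last char: b


BWT = ddbd$b


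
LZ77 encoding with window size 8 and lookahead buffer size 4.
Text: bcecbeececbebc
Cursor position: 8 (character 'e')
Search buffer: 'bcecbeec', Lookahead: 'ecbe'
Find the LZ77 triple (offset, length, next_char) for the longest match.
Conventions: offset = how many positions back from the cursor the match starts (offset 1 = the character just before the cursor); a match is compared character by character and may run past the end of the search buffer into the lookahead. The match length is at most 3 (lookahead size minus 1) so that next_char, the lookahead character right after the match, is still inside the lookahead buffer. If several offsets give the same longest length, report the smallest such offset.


Try each offset into the search buffer:
  offset=1 (pos 7, char 'c'): match length 0
  offset=2 (pos 6, char 'e'): match length 2
  offset=3 (pos 5, char 'e'): match length 1
  offset=4 (pos 4, char 'b'): match length 0
  offset=5 (pos 3, char 'c'): match length 0
  offset=6 (pos 2, char 'e'): match length 3
  offset=7 (pos 1, char 'c'): match length 0
  offset=8 (pos 0, char 'b'): match length 0
Longest match has length 3 at offset 6.
next_char = character at position 8 + 3 = 11 -> 'e'

Best match: offset=6, length=3 (matching 'ecb' starting at position 2)
LZ77 triple: (6, 3, 'e')


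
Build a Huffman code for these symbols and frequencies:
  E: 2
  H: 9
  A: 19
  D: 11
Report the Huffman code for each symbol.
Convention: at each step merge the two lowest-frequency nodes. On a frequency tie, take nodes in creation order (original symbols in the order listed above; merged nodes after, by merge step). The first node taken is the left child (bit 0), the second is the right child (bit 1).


Huffman tree construction:
Step 1: Merge E(2) + H(9) = 11
Step 2: Merge D(11) + (E+H)(11) = 22
Step 3: Merge A(19) + (D+(E+H))(22) = 41
Read each symbol's code off the tree from the root (left child = 0, right child = 1).

Codes:
  E: 110 (length 3)
  H: 111 (length 3)
  A: 0 (length 1)
  D: 10 (length 2)
Average code length: 74/41 = 1.8049 bits/symbol


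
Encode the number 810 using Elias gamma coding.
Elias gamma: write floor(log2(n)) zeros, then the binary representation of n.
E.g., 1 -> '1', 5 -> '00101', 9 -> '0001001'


num_bits = floor(log2(810)) + 1 = 10
leading_zeros = num_bits - 1 = 9
binary(810) = 1100101010

Elias gamma(810) = '000000000' + '1100101010' = 0000000001100101010 (19 bits)


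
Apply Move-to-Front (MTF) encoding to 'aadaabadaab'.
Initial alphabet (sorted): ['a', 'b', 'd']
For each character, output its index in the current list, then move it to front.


MTF encoding:
'a': index 0 in ['a', 'b', 'd'] -> ['a', 'b', 'd']
'a': index 0 in ['a', 'b', 'd'] -> ['a', 'b', 'd']
'd': index 2 in ['a', 'b', 'd'] -> ['d', 'a', 'b']
'a': index 1 in ['d', 'a', 'b'] -> ['a', 'd', 'b']
'a': index 0 in ['a', 'd', 'b'] -> ['a', 'd', 'b']
'b': index 2 in ['a', 'd', 'b'] -> ['b', 'a', 'd']
'a': index 1 in ['b', 'a', 'd'] -> ['a', 'b', 'd']
'd': index 2 in ['a', 'b', 'd'] -> ['d', 'a', 'b']
'a': index 1 in ['d', 'a', 'b'] -> ['a', 'd', 'b']
'a': index 0 in ['a', 'd', 'b'] -> ['a', 'd', 'b']
'b': index 2 in ['a', 'd', 'b'] -> ['b', 'a', 'd']


Output: [0, 0, 2, 1, 0, 2, 1, 2, 1, 0, 2]


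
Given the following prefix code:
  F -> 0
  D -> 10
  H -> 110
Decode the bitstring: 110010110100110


Decoding step by step:
Bits 110 -> H
Bits 0 -> F
Bits 10 -> D
Bits 110 -> H
Bits 10 -> D
Bits 0 -> F
Bits 110 -> H


Decoded message: HFDHDFH


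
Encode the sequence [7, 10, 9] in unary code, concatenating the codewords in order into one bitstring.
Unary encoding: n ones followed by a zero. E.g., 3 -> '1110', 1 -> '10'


Encode each number as n ones followed by a terminating 0:
  7 -> 11111110 (8 bits)
  10 -> 11111111110 (11 bits)
  9 -> 1111111110 (10 bits)
Total length = 8 + 11 + 10 = 29 bits.

Unary([7, 10, 9]) = 11111110111111111101111111110 (29 bits)


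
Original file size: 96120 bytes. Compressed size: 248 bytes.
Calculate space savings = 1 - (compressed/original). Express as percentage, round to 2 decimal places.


ratio = compressed/original = 248/96120 = 0.00258
savings = 1 - ratio = 1 - 0.00258 = 0.99742
as a percentage: 0.99742 * 100 = 99.74%

Space savings = 1 - 248/96120 = 99.74%


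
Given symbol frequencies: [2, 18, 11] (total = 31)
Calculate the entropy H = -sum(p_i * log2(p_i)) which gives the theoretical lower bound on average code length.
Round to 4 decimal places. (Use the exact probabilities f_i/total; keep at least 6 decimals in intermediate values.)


Per-symbol terms -p_i * log2(p_i) with p_i = f_i/31:
  p = 2/31 = 0.064516: log2(p) = -3.954196, -p*log2(p) = 0.255109
  p = 18/31 = 0.580645: log2(p) = -0.784271, -p*log2(p) = 0.455383
  p = 11/31 = 0.354839: log2(p) = -1.494765, -p*log2(p) = 0.530400
H = 0.255109 + 0.455383 + 0.530400 = 1.240892

H = 1.2409 bits/symbol


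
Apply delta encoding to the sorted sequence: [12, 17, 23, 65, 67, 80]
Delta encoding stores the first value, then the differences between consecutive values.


First value: 12
Deltas:
  17 - 12 = 5
  23 - 17 = 6
  65 - 23 = 42
  67 - 65 = 2
  80 - 67 = 13


Delta encoded: [12, 5, 6, 42, 2, 13]


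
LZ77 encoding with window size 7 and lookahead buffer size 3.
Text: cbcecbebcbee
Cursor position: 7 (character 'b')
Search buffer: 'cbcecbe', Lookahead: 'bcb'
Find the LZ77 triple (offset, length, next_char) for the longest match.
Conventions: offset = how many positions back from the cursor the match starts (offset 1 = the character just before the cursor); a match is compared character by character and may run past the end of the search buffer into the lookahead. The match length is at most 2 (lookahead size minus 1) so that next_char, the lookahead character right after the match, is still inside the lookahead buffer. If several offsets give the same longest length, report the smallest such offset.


Try each offset into the search buffer:
  offset=1 (pos 6, char 'e'): match length 0
  offset=2 (pos 5, char 'b'): match length 1
  offset=3 (pos 4, char 'c'): match length 0
  offset=4 (pos 3, char 'e'): match length 0
  offset=5 (pos 2, char 'c'): match length 0
  offset=6 (pos 1, char 'b'): match length 2
  offset=7 (pos 0, char 'c'): match length 0
Longest match has length 2 at offset 6.
next_char = character at position 7 + 2 = 9 -> 'b'

Best match: offset=6, length=2 (matching 'bc' starting at position 1)
LZ77 triple: (6, 2, 'b')


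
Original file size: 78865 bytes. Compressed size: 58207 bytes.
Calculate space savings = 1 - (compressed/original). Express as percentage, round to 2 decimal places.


ratio = compressed/original = 58207/78865 = 0.738059
savings = 1 - ratio = 1 - 0.738059 = 0.261941
as a percentage: 0.261941 * 100 = 26.19%

Space savings = 1 - 58207/78865 = 26.19%


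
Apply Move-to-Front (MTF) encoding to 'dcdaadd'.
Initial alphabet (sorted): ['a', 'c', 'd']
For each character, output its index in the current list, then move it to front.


MTF encoding:
'd': index 2 in ['a', 'c', 'd'] -> ['d', 'a', 'c']
'c': index 2 in ['d', 'a', 'c'] -> ['c', 'd', 'a']
'd': index 1 in ['c', 'd', 'a'] -> ['d', 'c', 'a']
'a': index 2 in ['d', 'c', 'a'] -> ['a', 'd', 'c']
'a': index 0 in ['a', 'd', 'c'] -> ['a', 'd', 'c']
'd': index 1 in ['a', 'd', 'c'] -> ['d', 'a', 'c']
'd': index 0 in ['d', 'a', 'c'] -> ['d', 'a', 'c']


Output: [2, 2, 1, 2, 0, 1, 0]


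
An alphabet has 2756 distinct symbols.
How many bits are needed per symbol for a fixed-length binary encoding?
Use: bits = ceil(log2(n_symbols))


log2(2756) = 11.4284
Bracket: 2^11 = 2048 < 2756 <= 2^12 = 4096
So ceil(log2(2756)) = 12

bits = ceil(log2(2756)) = ceil(11.4284) = 12 bits


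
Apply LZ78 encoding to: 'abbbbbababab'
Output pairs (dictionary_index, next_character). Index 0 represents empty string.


LZ78 encoding steps:
Dictionary: {0: ''}
Step 1: w='' (idx 0), next='a' -> output (0, 'a'), add 'a' as idx 1
Step 2: w='' (idx 0), next='b' -> output (0, 'b'), add 'b' as idx 2
Step 3: w='b' (idx 2), next='b' -> output (2, 'b'), add 'bb' as idx 3
Step 4: w='bb' (idx 3), next='a' -> output (3, 'a'), add 'bba' as idx 4
Step 5: w='b' (idx 2), next='a' -> output (2, 'a'), add 'ba' as idx 5
Step 6: w='ba' (idx 5), next='b' -> output (5, 'b'), add 'bab' as idx 6


Encoded: [(0, 'a'), (0, 'b'), (2, 'b'), (3, 'a'), (2, 'a'), (5, 'b')]
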